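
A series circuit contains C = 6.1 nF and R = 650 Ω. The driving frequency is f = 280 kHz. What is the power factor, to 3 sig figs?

0.990

ω = 2πf = 1.759e+06 rad/s
X_C = 1/(ωC) = 93.2 Ω
Z = 650 − j93.2 Ω
|Z| = √(650² + 93.2²) = 657 Ω
∠Z = arctan(-93.2/650) = -8.16°
cos φ = cos(-8.16°) = 0.990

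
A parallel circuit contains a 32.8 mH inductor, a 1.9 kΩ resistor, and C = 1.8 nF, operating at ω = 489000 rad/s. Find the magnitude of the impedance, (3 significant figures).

X_L = ωL = 16000 Ω
X_C = 1/(ωC) = 1140 Ω
Parallel: admittances add. Y = 1/R + 1/(jωL) + jωC
Y = (0.000526 + j0.000818) S
|Y| = 0.000973 S → |Z| = 1/|Y| = 1030 Ω, ∠Z = −∠Y = -57.2°

1030 Ω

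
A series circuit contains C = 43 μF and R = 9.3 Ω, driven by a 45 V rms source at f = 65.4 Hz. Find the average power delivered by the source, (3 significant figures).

ω = 2πf = 410.9 rad/s
X_C = 1/(ωC) = 56.6 Ω
Z = 9.30 − j56.6 Ω
|Z| = √(9.30² + 56.6²) = 57.4 Ω
∠Z = arctan(-56.6/9.30) = -80.7°
I = V/|Z| = 785 mA
P = VI cos φ = 45 × 0.785 × cos(-80.7°) = 5.73 W

5.73 W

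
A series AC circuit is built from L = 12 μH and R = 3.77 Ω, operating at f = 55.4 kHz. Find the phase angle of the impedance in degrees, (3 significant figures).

47.9°

ω = 2πf = 348100 rad/s
X_L = ωL = 4.18 Ω
Z = 3.77 + j4.18 Ω
|Z| = √(3.77² + 4.18²) = 5.63 Ω
∠Z = arctan(4.18/3.77) = 47.9°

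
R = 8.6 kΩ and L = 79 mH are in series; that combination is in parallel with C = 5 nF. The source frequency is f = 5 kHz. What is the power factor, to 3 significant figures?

0.648

ω = 2πf = 31420 rad/s
X_L = ωL = 2480 Ω
X_C = 1/(ωC) = 6370 Ω
Branch 1 (R+jX_L): Z₁ = 8600 + j2480 Ω, |Z₁| = 8950 Ω
Branch 2 (−jX_C): Z₂ = −j6370 Ω
Parallel: Z = Z₁Z₂/(Z₁+Z₂), |Z| = 6040 Ω, ∠Z = -49.6°
cos φ = cos(-49.6°) = 0.648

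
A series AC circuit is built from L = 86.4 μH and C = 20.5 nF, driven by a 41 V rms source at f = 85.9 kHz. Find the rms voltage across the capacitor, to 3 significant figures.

84.7 V

ω = 2πf = 539700 rad/s
X_L = ωL = 46.6 Ω
X_C = 1/(ωC) = 90.4 Ω
Net reactance X = X_L − X_C = -43.7 Ω
Z = − j43.7 Ω
|Z| = √(0² + 43.7²) = 43.7 Ω
I = V/|Z| = 937 mA
V_C = I·|Z_C| = 0.937 × 90.4 = 84.7 V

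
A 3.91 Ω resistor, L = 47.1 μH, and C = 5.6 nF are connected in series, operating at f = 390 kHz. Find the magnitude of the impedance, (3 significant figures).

42.7 Ω

ω = 2πf = 2.45e+06 rad/s
X_L = ωL = 115 Ω
X_C = 1/(ωC) = 72.9 Ω
Net reactance X = X_L − X_C = 42.5 Ω
Z = 3.91 + j42.5 Ω
|Z| = √(3.91² + 42.5²) = 42.7 Ω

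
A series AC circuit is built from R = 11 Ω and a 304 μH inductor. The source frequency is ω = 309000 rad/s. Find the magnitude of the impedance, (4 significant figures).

94.58 Ω

X_L = ωL = 93.94 Ω
Z = 11.00 + j93.94 Ω
|Z| = √(11.00² + 93.94²) = 94.58 Ω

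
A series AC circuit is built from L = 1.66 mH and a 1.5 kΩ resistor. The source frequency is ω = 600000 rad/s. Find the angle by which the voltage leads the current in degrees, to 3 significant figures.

33.6°

X_L = ωL = 996 Ω
Z = 1500 + j996 Ω
|Z| = √(1500² + 996²) = 1800 Ω
∠Z = arctan(996/1500) = 33.6°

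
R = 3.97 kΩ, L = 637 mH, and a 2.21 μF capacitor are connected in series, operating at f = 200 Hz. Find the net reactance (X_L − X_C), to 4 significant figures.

ω = 2πf = 1257 rad/s
X_L = ωL = 800.5 Ω
X_C = 1/(ωC) = 360.1 Ω
X = 800.5 − 360.1 = 440.4 Ω

440.4 Ω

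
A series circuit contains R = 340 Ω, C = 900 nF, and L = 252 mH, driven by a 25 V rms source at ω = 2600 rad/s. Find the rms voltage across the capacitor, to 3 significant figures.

X_L = ωL = 655 Ω
X_C = 1/(ωC) = 427 Ω
Net reactance X = X_L − X_C = 228 Ω
Z = 340 + j228 Ω
|Z| = √(340² + 228²) = 409 Ω
I = V/|Z| = 61.1 mA
V_C = I·|Z_C| = 0.0611 × 427 = 26.1 V

26.1 V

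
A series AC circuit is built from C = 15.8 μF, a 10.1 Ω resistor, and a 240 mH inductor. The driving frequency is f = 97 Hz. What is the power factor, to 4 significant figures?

0.2316

ω = 2πf = 609.5 rad/s
X_L = ωL = 146.3 Ω
X_C = 1/(ωC) = 103.8 Ω
Net reactance X = X_L − X_C = 42.43 Ω
Z = 10.10 + j42.43 Ω
|Z| = √(10.10² + 42.43²) = 43.61 Ω
∠Z = arctan(42.43/10.10) = 76.61°
cos φ = cos(76.61°) = 0.2316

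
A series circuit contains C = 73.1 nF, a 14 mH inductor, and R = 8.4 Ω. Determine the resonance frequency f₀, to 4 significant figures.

4.975 kHz

ω₀ = 1/√(LC) = 1/√(0.014 × 7.31e-08) = 31260 rad/s
f₀ = ω₀/(2π) = 4.975 kHz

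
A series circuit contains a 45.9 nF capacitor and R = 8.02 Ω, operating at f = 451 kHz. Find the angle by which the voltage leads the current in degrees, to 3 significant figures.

ω = 2πf = 2.834e+06 rad/s
X_C = 1/(ωC) = 7.69 Ω
Z = 8.02 − j7.69 Ω
|Z| = √(8.02² + 7.69²) = 11.1 Ω
∠Z = arctan(-7.69/8.02) = -43.8°

-43.8°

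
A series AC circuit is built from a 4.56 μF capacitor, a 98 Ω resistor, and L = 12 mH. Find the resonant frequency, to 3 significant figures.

ω₀ = 1/√(LC) = 1/√(0.012 × 4.56e-06) = 4275 rad/s
f₀ = ω₀/(2π) = 680 Hz

680 Hz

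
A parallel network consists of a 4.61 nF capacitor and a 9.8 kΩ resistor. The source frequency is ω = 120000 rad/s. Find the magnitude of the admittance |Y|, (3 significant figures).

X_C = 1/(ωC) = 1810 Ω
Parallel: admittances add. Y = 1/R + jωC
Y = (0.000102 + j0.000553) S
|Y| = 0.000563 S → |Z| = 1/|Y| = 1780 Ω, ∠Z = −∠Y = -79.5°

563 μS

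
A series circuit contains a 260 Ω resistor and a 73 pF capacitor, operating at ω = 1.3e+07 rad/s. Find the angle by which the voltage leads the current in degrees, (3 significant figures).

-76.1°

X_C = 1/(ωC) = 1050 Ω
Z = 260 − j1050 Ω
|Z| = √(260² + 1050²) = 1090 Ω
∠Z = arctan(-1050/260) = -76.1°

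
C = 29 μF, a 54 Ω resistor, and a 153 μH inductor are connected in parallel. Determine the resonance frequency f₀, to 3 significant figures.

2.39 kHz

ω₀ = 1/√(LC) = 1/√(0.000153 × 2.9e-05) = 15010 rad/s
f₀ = ω₀/(2π) = 2.39 kHz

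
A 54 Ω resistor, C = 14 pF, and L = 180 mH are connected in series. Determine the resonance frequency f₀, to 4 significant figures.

100.3 kHz

ω₀ = 1/√(LC) = 1/√(0.18 × 1.4e-11) = 629900 rad/s
f₀ = ω₀/(2π) = 100.3 kHz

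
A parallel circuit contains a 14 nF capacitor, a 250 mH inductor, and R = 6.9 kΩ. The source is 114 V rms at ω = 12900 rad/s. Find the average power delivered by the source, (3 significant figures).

1.88 W

X_L = ωL = 3220 Ω
X_C = 1/(ωC) = 5540 Ω
Parallel: admittances add. Y = 1/R + 1/(jωL) + jωC
Y = (0.000145 − j0.000129) S
|Y| = 0.000194 S → |Z| = 1/|Y| = 5150 Ω, ∠Z = −∠Y = 41.8°
I = V/|Z| = 22.2 mA
P = VI cos φ = 114 × 0.0222 × cos(41.8°) = 1.88 W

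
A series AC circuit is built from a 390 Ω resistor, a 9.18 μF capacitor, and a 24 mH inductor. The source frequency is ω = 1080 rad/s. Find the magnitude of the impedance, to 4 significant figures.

X_L = ωL = 25.92 Ω
X_C = 1/(ωC) = 100.9 Ω
Net reactance X = X_L − X_C = -74.94 Ω
Z = 390.0 − j74.94 Ω
|Z| = √(390.0² + 74.94²) = 397.1 Ω

397.1 Ω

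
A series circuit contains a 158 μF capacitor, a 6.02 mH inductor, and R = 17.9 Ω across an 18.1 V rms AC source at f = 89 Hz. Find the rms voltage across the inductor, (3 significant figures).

ω = 2πf = 559.2 rad/s
X_L = ωL = 3.37 Ω
X_C = 1/(ωC) = 11.3 Ω
Net reactance X = X_L − X_C = -7.95 Ω
Z = 17.9 − j7.95 Ω
|Z| = √(17.9² + 7.95²) = 19.6 Ω
I = V/|Z| = 924 mA
V_L = I·|Z_L| = 0.924 × 3.37 = 3.11 V

3.11 V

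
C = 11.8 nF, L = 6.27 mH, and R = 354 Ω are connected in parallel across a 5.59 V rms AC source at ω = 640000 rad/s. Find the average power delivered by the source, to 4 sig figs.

88.27 mW

X_L = ωL = 4013 Ω
X_C = 1/(ωC) = 132.4 Ω
Parallel: admittances add. Y = 1/R + 1/(jωL) + jωC
Y = (0.002825 + j0.007303) S
|Y| = 0.007830 S → |Z| = 1/|Y| = 127.7 Ω, ∠Z = −∠Y = -68.85°
I = V/|Z| = 43.77 mA
P = VI cos φ = 5.59 × 0.04377 × cos(-68.85°) = 88.27 mW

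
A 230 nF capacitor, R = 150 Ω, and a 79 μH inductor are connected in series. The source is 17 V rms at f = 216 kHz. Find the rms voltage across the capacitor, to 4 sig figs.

ω = 2πf = 1.357e+06 rad/s
X_L = ωL = 107.2 Ω
X_C = 1/(ωC) = 3.204 Ω
Net reactance X = X_L − X_C = 104.0 Ω
Z = 150.0 + j104.0 Ω
|Z| = √(150.0² + 104.0²) = 182.5 Ω
I = V/|Z| = 93.13 mA
V_C = I·|Z_C| = 0.09313 × 3.204 = 0.2984 V

0.2984 V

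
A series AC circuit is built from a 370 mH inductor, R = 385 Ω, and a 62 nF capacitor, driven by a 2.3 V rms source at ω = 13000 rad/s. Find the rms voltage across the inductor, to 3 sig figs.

X_L = ωL = 4810 Ω
X_C = 1/(ωC) = 1240 Ω
Net reactance X = X_L − X_C = 3570 Ω
Z = 385 + j3570 Ω
|Z| = √(385² + 3570²) = 3590 Ω
I = V/|Z| = 641 μA
V_L = I·|Z_L| = 0.000641 × 4810 = 3.08 V

3.08 V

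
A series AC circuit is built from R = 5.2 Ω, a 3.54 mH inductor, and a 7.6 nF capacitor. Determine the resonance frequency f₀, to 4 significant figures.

30.68 kHz

ω₀ = 1/√(LC) = 1/√(0.00354 × 7.6e-09) = 192800 rad/s
f₀ = ω₀/(2π) = 30.68 kHz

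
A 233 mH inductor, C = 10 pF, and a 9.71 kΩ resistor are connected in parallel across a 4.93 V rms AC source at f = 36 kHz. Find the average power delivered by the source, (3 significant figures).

ω = 2πf = 226200 rad/s
X_L = ωL = 52700 Ω
X_C = 1/(ωC) = 442000 Ω
Parallel: admittances add. Y = 1/R + 1/(jωL) + jωC
Y = (0.000103 − j1.67e-05) S
|Y| = 0.000104 S → |Z| = 1/|Y| = 9580 Ω, ∠Z = −∠Y = 9.22°
I = V/|Z| = 514 μA
P = VI cos φ = 4.93 × 0.000514 × cos(9.22°) = 2.50 mW

2.50 mW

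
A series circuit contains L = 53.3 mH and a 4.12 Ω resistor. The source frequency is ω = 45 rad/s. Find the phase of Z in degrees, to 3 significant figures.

30.2°

X_L = ωL = 2.40 Ω
Z = 4.12 + j2.40 Ω
|Z| = √(4.12² + 2.40²) = 4.77 Ω
∠Z = arctan(2.40/4.12) = 30.2°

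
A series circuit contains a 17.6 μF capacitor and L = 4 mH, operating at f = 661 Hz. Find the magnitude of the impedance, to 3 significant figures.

2.93 Ω

ω = 2πf = 4153 rad/s
X_L = ωL = 16.6 Ω
X_C = 1/(ωC) = 13.7 Ω
Net reactance X = X_L − X_C = 2.93 Ω
Z = j2.93 Ω
|Z| = √(0² + 2.93²) = 2.93 Ω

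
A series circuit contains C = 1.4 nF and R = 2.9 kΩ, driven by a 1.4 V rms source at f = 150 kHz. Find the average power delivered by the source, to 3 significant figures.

633 μW

ω = 2πf = 942500 rad/s
X_C = 1/(ωC) = 758 Ω
Z = 2900 − j758 Ω
|Z| = √(2900² + 758²) = 3000 Ω
∠Z = arctan(-758/2900) = -14.6°
I = V/|Z| = 467 μA
P = VI cos φ = 1.4 × 0.000467 × cos(-14.6°) = 633 μW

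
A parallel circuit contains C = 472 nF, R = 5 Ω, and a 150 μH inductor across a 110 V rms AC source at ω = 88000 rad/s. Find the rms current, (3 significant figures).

X_L = ωL = 13.2 Ω
X_C = 1/(ωC) = 24.1 Ω
Parallel: admittances add. Y = 1/R + 1/(jωL) + jωC
Y = (0.200 − j0.0342) S
|Y| = 0.203 S → |Z| = 1/|Y| = 4.93 Ω, ∠Z = −∠Y = 9.71°
I = V/|Z| = 110/4.93 = 22.3 A

22.3 A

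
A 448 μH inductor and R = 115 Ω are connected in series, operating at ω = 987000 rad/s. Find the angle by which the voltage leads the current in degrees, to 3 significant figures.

X_L = ωL = 442 Ω
Z = 115 + j442 Ω
|Z| = √(115² + 442²) = 457 Ω
∠Z = arctan(442/115) = 75.4°

75.4°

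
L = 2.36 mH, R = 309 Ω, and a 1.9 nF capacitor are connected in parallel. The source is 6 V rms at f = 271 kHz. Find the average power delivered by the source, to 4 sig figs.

116.5 mW

ω = 2πf = 1.703e+06 rad/s
X_L = ωL = 4018 Ω
X_C = 1/(ωC) = 309.1 Ω
Parallel: admittances add. Y = 1/R + 1/(jωL) + jωC
Y = (0.003236 + j0.002986) S
|Y| = 0.004404 S → |Z| = 1/|Y| = 227.1 Ω, ∠Z = −∠Y = -42.70°
I = V/|Z| = 26.42 mA
P = VI cos φ = 6 × 0.02642 × cos(-42.70°) = 116.5 mW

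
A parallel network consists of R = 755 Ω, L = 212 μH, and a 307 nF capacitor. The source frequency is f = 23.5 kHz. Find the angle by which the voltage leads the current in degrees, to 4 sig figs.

ω = 2πf = 147700 rad/s
X_L = ωL = 31.30 Ω
X_C = 1/(ωC) = 22.06 Ω
Parallel: admittances add. Y = 1/R + 1/(jωL) + jωC
Y = (0.001325 + j0.01338) S
|Y| = 0.01345 S → |Z| = 1/|Y| = 74.35 Ω, ∠Z = −∠Y = -84.35°

-84.35°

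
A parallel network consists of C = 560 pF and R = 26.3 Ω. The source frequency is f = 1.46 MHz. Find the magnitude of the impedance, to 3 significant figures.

26.1 Ω

ω = 2πf = 9.173e+06 rad/s
X_C = 1/(ωC) = 195 Ω
Parallel: admittances add. Y = 1/R + jωC
Y = (0.0380 + j0.00514) S
|Y| = 0.0384 S → |Z| = 1/|Y| = 26.1 Ω, ∠Z = −∠Y = -7.69°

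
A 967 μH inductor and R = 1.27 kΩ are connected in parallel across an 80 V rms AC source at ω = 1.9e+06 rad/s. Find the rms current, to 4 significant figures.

X_L = ωL = 1837 Ω
Parallel: admittances add. Y = 1/R + 1/(jωL)
Y = (0.0007874 − j0.0005443) S
|Y| = 0.0009572 S → |Z| = 1/|Y| = 1045 Ω, ∠Z = −∠Y = 34.65°
I = V/|Z| = 80/1045 = 76.58 mA

76.58 mA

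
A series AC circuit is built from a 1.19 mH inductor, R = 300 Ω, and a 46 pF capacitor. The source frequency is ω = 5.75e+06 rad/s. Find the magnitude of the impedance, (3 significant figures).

X_L = ωL = 6840 Ω
X_C = 1/(ωC) = 3780 Ω
Net reactance X = X_L − X_C = 3060 Ω
Z = 300 + j3060 Ω
|Z| = √(300² + 3060²) = 3080 Ω

3080 Ω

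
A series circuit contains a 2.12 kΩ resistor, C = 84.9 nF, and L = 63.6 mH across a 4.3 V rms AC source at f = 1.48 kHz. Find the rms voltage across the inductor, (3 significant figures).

1.14 V

ω = 2πf = 9299 rad/s
X_L = ωL = 591 Ω
X_C = 1/(ωC) = 1270 Ω
Net reactance X = X_L − X_C = -675 Ω
Z = 2120 − j675 Ω
|Z| = √(2120² + 675²) = 2220 Ω
I = V/|Z| = 1.93 mA
V_L = I·|Z_L| = 0.00193 × 591 = 1.14 V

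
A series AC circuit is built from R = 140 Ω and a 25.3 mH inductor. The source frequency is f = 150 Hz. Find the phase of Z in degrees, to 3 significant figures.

ω = 2πf = 942.5 rad/s
X_L = ωL = 23.8 Ω
Z = 140 + j23.8 Ω
|Z| = √(140² + 23.8²) = 142 Ω
∠Z = arctan(23.8/140) = 9.67°

9.67°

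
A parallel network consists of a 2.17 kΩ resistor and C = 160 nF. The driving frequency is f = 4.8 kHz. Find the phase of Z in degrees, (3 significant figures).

-84.5°

ω = 2πf = 30160 rad/s
X_C = 1/(ωC) = 207 Ω
Parallel: admittances add. Y = 1/R + jωC
Y = (0.000461 + j0.00483) S
|Y| = 0.00485 S → |Z| = 1/|Y| = 206 Ω, ∠Z = −∠Y = -84.5°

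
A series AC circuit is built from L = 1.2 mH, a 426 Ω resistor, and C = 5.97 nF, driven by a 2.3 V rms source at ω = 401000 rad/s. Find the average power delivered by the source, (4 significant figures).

X_L = ωL = 481.2 Ω
X_C = 1/(ωC) = 417.7 Ω
Net reactance X = X_L − X_C = 63.48 Ω
Z = 426.0 + j63.48 Ω
|Z| = √(426.0² + 63.48²) = 430.7 Ω
∠Z = arctan(63.48/426.0) = 8.476°
I = V/|Z| = 5.340 mA
P = VI cos φ = 2.3 × 0.005340 × cos(8.476°) = 12.15 mW

12.15 mW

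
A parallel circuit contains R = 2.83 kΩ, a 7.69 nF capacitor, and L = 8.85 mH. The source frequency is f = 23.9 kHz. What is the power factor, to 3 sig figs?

0.660

ω = 2πf = 150200 rad/s
X_L = ωL = 1330 Ω
X_C = 1/(ωC) = 866 Ω
Parallel: admittances add. Y = 1/R + 1/(jωL) + jωC
Y = (0.000353 + j0.000402) S
|Y| = 0.000535 S → |Z| = 1/|Y| = 1870 Ω, ∠Z = −∠Y = -48.7°
cos φ = cos(-48.7°) = 0.660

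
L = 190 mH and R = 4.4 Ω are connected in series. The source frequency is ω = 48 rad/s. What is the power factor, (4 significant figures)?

X_L = ωL = 9.120 Ω
Z = 4.400 + j9.120 Ω
|Z| = √(4.400² + 9.120²) = 10.13 Ω
∠Z = arctan(9.120/4.400) = 64.24°
cos φ = cos(64.24°) = 0.4345

0.4345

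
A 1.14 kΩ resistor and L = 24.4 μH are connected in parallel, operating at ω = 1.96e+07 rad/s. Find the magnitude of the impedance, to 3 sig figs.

X_L = ωL = 478 Ω
Parallel: admittances add. Y = 1/R + 1/(jωL)
Y = (0.000877 − j0.00209) S
|Y| = 0.00227 S → |Z| = 1/|Y| = 441 Ω, ∠Z = −∠Y = 67.2°

441 Ω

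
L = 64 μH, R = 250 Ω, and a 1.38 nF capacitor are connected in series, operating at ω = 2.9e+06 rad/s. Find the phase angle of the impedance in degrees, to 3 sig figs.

X_L = ωL = 186 Ω
X_C = 1/(ωC) = 250 Ω
Net reactance X = X_L − X_C = -64.3 Ω
Z = 250 − j64.3 Ω
|Z| = √(250² + 64.3²) = 258 Ω
∠Z = arctan(-64.3/250) = -14.4°

-14.4°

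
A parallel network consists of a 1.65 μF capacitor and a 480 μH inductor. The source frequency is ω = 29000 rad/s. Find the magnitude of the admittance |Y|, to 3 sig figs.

24.0 mS

X_L = ωL = 13.9 Ω
X_C = 1/(ωC) = 20.9 Ω
Parallel: admittances add. Y = 1/(jωL) + jωC
Y = (0 − j0.0240) S
|Y| = 0.0240 S → |Z| = 1/|Y| = 41.7 Ω, ∠Z = −∠Y = 90.0°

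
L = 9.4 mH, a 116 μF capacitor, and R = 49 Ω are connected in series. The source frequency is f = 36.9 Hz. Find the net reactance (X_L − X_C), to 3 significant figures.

ω = 2πf = 231.8 rad/s
X_L = ωL = 2.18 Ω
X_C = 1/(ωC) = 37.2 Ω
X = 2.18 − 37.2 = -35.0 Ω

-35.0 Ω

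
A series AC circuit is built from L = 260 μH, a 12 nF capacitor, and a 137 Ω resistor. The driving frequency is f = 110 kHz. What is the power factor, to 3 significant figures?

0.918

ω = 2πf = 691200 rad/s
X_L = ωL = 180 Ω
X_C = 1/(ωC) = 121 Ω
Net reactance X = X_L − X_C = 59.1 Ω
Z = 137 + j59.1 Ω
|Z| = √(137² + 59.1²) = 149 Ω
∠Z = arctan(59.1/137) = 23.3°
cos φ = cos(23.3°) = 0.918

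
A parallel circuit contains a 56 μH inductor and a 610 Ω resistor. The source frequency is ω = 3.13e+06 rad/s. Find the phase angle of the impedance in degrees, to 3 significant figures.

X_L = ωL = 175 Ω
Parallel: admittances add. Y = 1/R + 1/(jωL)
Y = (0.00164 − j0.00571) S
|Y| = 0.00594 S → |Z| = 1/|Y| = 168 Ω, ∠Z = −∠Y = 74.0°

74.0°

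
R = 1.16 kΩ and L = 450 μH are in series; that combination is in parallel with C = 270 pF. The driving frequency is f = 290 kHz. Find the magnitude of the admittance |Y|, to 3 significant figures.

581 μS

ω = 2πf = 1.822e+06 rad/s
X_L = ωL = 820 Ω
X_C = 1/(ωC) = 2030 Ω
Branch 1 (R+jX_L): Z₁ = 1160 + j820 Ω, |Z₁| = 1420 Ω
Branch 2 (−jX_C): Z₂ = −j2030 Ω
Parallel: Z = Z₁Z₂/(Z₁+Z₂), |Z| = 1720 Ω, ∠Z = -8.47°
|Y| = 1/|Z| = 581 μS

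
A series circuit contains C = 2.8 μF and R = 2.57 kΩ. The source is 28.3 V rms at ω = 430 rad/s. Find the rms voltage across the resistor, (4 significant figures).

X_C = 1/(ωC) = 830.6 Ω
Z = 2570 − j830.6 Ω
|Z| = √(2570² + 830.6²) = 2701 Ω
I = V/|Z| = 10.48 mA
V_R = I·|Z_R| = 0.01048 × 2570 = 26.93 V

26.93 V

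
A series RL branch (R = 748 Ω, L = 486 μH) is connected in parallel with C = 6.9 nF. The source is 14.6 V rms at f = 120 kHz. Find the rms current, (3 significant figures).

70.0 mA

ω = 2πf = 754000 rad/s
X_L = ωL = 366 Ω
X_C = 1/(ωC) = 192 Ω
Branch 1 (R+jX_L): Z₁ = 748 + j366 Ω, |Z₁| = 833 Ω
Branch 2 (−jX_C): Z₂ = −j192 Ω
Parallel: Z = Z₁Z₂/(Z₁+Z₂), |Z| = 208 Ω, ∠Z = -77.0°
I = V/|Z| = 14.6/208 = 70.0 mA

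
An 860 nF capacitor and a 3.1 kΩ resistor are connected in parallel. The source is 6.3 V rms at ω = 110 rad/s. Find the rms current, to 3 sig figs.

X_C = 1/(ωC) = 10600 Ω
Parallel: admittances add. Y = 1/R + jωC
Y = (0.000323 + j9.46e-05) S
|Y| = 0.000336 S → |Z| = 1/|Y| = 2970 Ω, ∠Z = −∠Y = -16.3°
I = V/|Z| = 6.3/2970 = 2.12 mA

2.12 mA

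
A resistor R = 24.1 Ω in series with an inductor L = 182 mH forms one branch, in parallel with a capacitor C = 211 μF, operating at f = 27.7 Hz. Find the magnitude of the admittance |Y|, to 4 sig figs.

22.61 mS

ω = 2πf = 174.0 rad/s
X_L = ωL = 31.68 Ω
X_C = 1/(ωC) = 27.23 Ω
Branch 1 (R+jX_L): Z₁ = 24.10 + j31.68 Ω, |Z₁| = 39.80 Ω
Branch 2 (−jX_C): Z₂ = −j27.23 Ω
Parallel: Z = Z₁Z₂/(Z₁+Z₂), |Z| = 44.23 Ω, ∠Z = -47.72°
|Y| = 1/|Z| = 22.61 mS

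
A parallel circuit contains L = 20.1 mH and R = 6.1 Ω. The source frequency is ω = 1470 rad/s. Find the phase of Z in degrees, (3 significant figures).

X_L = ωL = 29.5 Ω
Parallel: admittances add. Y = 1/R + 1/(jωL)
Y = (0.164 − j0.0338) S
|Y| = 0.167 S → |Z| = 1/|Y| = 5.97 Ω, ∠Z = −∠Y = 11.7°

11.7°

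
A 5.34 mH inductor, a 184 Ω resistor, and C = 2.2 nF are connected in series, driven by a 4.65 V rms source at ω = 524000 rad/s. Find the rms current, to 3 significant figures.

2.40 mA

X_L = ωL = 2800 Ω
X_C = 1/(ωC) = 867 Ω
Net reactance X = X_L − X_C = 1930 Ω
Z = 184 + j1930 Ω
|Z| = √(184² + 1930²) = 1940 Ω
I = V/|Z| = 4.65/1940 = 2.40 mA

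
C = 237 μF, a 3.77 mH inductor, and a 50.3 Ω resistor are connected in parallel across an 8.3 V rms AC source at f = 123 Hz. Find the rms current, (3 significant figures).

ω = 2πf = 772.8 rad/s
X_L = ωL = 2.91 Ω
X_C = 1/(ωC) = 5.46 Ω
Parallel: admittances add. Y = 1/R + 1/(jωL) + jωC
Y = (0.0199 − j0.160) S
|Y| = 0.161 S → |Z| = 1/|Y| = 6.20 Ω, ∠Z = −∠Y = 82.9°
I = V/|Z| = 8.3/6.20 = 1.34 A

1.34 A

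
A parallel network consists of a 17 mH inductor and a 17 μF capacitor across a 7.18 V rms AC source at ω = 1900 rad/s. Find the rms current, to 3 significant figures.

X_L = ωL = 32.3 Ω
X_C = 1/(ωC) = 31.0 Ω
Parallel: admittances add. Y = 1/(jωL) + jωC
Y = (0 + j0.00134) S
|Y| = 0.00134 S → |Z| = 1/|Y| = 746 Ω, ∠Z = −∠Y = -90.0°
I = V/|Z| = 7.18/746 = 9.62 mA

9.62 mA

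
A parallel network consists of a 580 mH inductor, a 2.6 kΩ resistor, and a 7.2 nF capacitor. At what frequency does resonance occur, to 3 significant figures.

ω₀ = 1/√(LC) = 1/√(0.58 × 7.2e-09) = 15470 rad/s
f₀ = ω₀/(2π) = 2.46 kHz

2.46 kHz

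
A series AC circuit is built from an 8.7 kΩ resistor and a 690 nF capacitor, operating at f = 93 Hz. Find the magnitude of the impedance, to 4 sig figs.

ω = 2πf = 584.3 rad/s
X_C = 1/(ωC) = 2480 Ω
Z = 8700 − j2480 Ω
|Z| = √(8700² + 2480²) = 9047 Ω

9047 Ω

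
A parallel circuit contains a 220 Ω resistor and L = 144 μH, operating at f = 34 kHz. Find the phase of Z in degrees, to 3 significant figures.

ω = 2πf = 213600 rad/s
X_L = ωL = 30.8 Ω
Parallel: admittances add. Y = 1/R + 1/(jωL)
Y = (0.00455 − j0.0325) S
|Y| = 0.0328 S → |Z| = 1/|Y| = 30.5 Ω, ∠Z = −∠Y = 82.0°

82.0°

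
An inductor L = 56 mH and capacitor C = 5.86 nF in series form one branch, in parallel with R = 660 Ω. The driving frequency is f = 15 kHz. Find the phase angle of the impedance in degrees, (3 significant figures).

ω = 2πf = 94250 rad/s
X_L = ωL = 5280 Ω
X_C = 1/(ωC) = 1810 Ω
Branch 1: Z₁ = R = 660 Ω
Branch 2 (series LC): Z₂ = j(X_L − X_C) = j3470 Ω
Parallel: Z = Z₁Z₂/(Z₁+Z₂), |Z| = 648 Ω, ∠Z = 10.8°

10.8°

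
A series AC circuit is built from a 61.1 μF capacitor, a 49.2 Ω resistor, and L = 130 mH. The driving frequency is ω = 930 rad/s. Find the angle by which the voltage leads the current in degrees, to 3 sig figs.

X_L = ωL = 121 Ω
X_C = 1/(ωC) = 17.6 Ω
Net reactance X = X_L − X_C = 103 Ω
Z = 49.2 + j103 Ω
|Z| = √(49.2² + 103²) = 114 Ω
∠Z = arctan(103/49.2) = 64.5°

64.5°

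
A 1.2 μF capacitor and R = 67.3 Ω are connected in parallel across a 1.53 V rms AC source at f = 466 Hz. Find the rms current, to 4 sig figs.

ω = 2πf = 2928 rad/s
X_C = 1/(ωC) = 284.6 Ω
Parallel: admittances add. Y = 1/R + jωC
Y = (0.01486 + j0.003514) S
|Y| = 0.01527 S → |Z| = 1/|Y| = 65.49 Ω, ∠Z = −∠Y = -13.30°
I = V/|Z| = 1.53/65.49 = 23.36 mA

23.36 mA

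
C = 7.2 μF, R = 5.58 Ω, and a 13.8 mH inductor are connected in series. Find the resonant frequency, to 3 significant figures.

505 Hz

ω₀ = 1/√(LC) = 1/√(0.0138 × 7.2e-06) = 3172 rad/s
f₀ = ω₀/(2π) = 505 Hz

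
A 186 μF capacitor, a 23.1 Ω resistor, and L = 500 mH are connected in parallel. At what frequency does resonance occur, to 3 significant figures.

16.5 Hz

ω₀ = 1/√(LC) = 1/√(0.5 × 0.000186) = 103.7 rad/s
f₀ = ω₀/(2π) = 16.5 Hz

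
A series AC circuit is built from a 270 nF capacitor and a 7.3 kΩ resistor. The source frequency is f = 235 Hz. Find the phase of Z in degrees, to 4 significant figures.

-18.96°

ω = 2πf = 1477 rad/s
X_C = 1/(ωC) = 2508 Ω
Z = 7300 − j2508 Ω
|Z| = √(7300² + 2508²) = 7719 Ω
∠Z = arctan(-2508/7300) = -18.96°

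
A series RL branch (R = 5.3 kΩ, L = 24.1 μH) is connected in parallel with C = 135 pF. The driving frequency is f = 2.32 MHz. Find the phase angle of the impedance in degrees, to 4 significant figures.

ω = 2πf = 1.458e+07 rad/s
X_L = ωL = 351.3 Ω
X_C = 1/(ωC) = 508.2 Ω
Branch 1 (R+jX_L): Z₁ = 5300 + j351.3 Ω, |Z₁| = 5312 Ω
Branch 2 (−jX_C): Z₂ = −j508.2 Ω
Parallel: Z = Z₁Z₂/(Z₁+Z₂), |Z| = 509.0 Ω, ∠Z = -84.51°

-84.51°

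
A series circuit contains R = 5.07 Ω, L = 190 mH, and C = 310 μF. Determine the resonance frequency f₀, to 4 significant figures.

ω₀ = 1/√(LC) = 1/√(0.19 × 0.00031) = 130.3 rad/s
f₀ = ω₀/(2π) = 20.74 Hz

20.74 Hz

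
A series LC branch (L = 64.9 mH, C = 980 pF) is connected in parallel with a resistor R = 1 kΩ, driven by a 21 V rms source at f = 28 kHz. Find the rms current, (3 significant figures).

ω = 2πf = 175900 rad/s
X_L = ωL = 11400 Ω
X_C = 1/(ωC) = 5800 Ω
Branch 1: Z₁ = R = 1000 Ω
Branch 2 (series LC): Z₂ = j(X_L − X_C) = j5620 Ω
Parallel: Z = Z₁Z₂/(Z₁+Z₂), |Z| = 985 Ω, ∠Z = 10.1°
I = V/|Z| = 21/985 = 21.3 mA

21.3 mA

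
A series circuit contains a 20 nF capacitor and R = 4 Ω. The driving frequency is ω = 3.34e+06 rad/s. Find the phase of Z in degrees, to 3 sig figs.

-75.0°

X_C = 1/(ωC) = 15.0 Ω
Z = 4.00 − j15.0 Ω
|Z| = √(4.00² + 15.0²) = 15.5 Ω
∠Z = arctan(-15.0/4.00) = -75.0°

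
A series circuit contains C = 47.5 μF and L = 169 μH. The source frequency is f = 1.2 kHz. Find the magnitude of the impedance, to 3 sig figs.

ω = 2πf = 7540 rad/s
X_L = ωL = 1.27 Ω
X_C = 1/(ωC) = 2.79 Ω
Net reactance X = X_L − X_C = -1.52 Ω
Z = − j1.52 Ω
|Z| = √(0² + 1.52²) = 1.52 Ω

1.52 Ω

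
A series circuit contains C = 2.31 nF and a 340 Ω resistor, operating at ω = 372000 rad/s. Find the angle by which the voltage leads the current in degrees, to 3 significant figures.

X_C = 1/(ωC) = 1160 Ω
Z = 340 − j1160 Ω
|Z| = √(340² + 1160²) = 1210 Ω
∠Z = arctan(-1160/340) = -73.7°

-73.7°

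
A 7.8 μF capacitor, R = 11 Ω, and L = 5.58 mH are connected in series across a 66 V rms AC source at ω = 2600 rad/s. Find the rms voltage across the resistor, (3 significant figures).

X_L = ωL = 14.5 Ω
X_C = 1/(ωC) = 49.3 Ω
Net reactance X = X_L − X_C = -34.8 Ω
Z = 11.0 − j34.8 Ω
|Z| = √(11.0² + 34.8²) = 36.5 Ω
I = V/|Z| = 1.81 A
V_R = I·|Z_R| = 1.81 × 11.0 = 19.9 V

19.9 V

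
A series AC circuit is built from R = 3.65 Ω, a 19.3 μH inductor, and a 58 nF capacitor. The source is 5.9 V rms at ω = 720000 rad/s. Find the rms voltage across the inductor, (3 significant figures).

X_L = ωL = 13.9 Ω
X_C = 1/(ωC) = 23.9 Ω
Net reactance X = X_L − X_C = -10.1 Ω
Z = 3.65 − j10.1 Ω
|Z| = √(3.65² + 10.1²) = 10.7 Ω
I = V/|Z| = 552 mA
V_L = I·|Z_L| = 0.552 × 13.9 = 7.67 V

7.67 V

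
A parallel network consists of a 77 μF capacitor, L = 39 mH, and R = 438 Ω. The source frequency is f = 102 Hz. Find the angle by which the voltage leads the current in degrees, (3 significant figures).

-76.3°

ω = 2πf = 640.9 rad/s
X_L = ωL = 25.0 Ω
X_C = 1/(ωC) = 20.3 Ω
Parallel: admittances add. Y = 1/R + 1/(jωL) + jωC
Y = (0.00228 + j0.00934) S
|Y| = 0.00961 S → |Z| = 1/|Y| = 104 Ω, ∠Z = −∠Y = -76.3°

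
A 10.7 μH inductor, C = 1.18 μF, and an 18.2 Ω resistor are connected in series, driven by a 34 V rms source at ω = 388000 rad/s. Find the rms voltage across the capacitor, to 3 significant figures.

X_L = ωL = 4.15 Ω
X_C = 1/(ωC) = 2.18 Ω
Net reactance X = X_L − X_C = 1.97 Ω
Z = 18.2 + j1.97 Ω
|Z| = √(18.2² + 1.97²) = 18.3 Ω
I = V/|Z| = 1.86 A
V_C = I·|Z_C| = 1.86 × 2.18 = 4.06 V

4.06 V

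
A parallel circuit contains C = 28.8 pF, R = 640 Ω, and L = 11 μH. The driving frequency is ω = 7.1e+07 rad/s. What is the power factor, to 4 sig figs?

0.8983

X_L = ωL = 781.0 Ω
X_C = 1/(ωC) = 489.0 Ω
Parallel: admittances add. Y = 1/R + 1/(jωL) + jωC
Y = (0.001563 + j0.0007644) S
|Y| = 0.001739 S → |Z| = 1/|Y| = 574.9 Ω, ∠Z = −∠Y = -26.07°
cos φ = cos(-26.07°) = 0.8983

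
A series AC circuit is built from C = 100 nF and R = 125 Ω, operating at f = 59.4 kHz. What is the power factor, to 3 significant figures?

ω = 2πf = 373200 rad/s
X_C = 1/(ωC) = 26.8 Ω
Z = 125 − j26.8 Ω
|Z| = √(125² + 26.8²) = 128 Ω
∠Z = arctan(-26.8/125) = -12.1°
cos φ = cos(-12.1°) = 0.978

0.978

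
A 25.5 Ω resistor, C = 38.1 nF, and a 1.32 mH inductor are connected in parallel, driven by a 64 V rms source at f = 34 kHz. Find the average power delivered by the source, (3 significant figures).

161 W

ω = 2πf = 213600 rad/s
X_L = ωL = 282 Ω
X_C = 1/(ωC) = 123 Ω
Parallel: admittances add. Y = 1/R + 1/(jωL) + jωC
Y = (0.0392 + j0.00459) S
|Y| = 0.0395 S → |Z| = 1/|Y| = 25.3 Ω, ∠Z = −∠Y = -6.68°
I = V/|Z| = 2.53 A
P = VI cos φ = 64 × 2.53 × cos(-6.68°) = 161 W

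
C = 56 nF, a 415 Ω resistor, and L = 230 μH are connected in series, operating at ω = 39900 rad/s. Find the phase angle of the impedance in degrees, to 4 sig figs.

X_L = ωL = 9.177 Ω
X_C = 1/(ωC) = 447.5 Ω
Net reactance X = X_L − X_C = -438.4 Ω
Z = 415.0 − j438.4 Ω
|Z| = √(415.0² + 438.4²) = 603.7 Ω
∠Z = arctan(-438.4/415.0) = -46.57°

-46.57°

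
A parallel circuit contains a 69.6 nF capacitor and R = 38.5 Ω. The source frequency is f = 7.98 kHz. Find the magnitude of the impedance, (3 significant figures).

38.2 Ω

ω = 2πf = 50140 rad/s
X_C = 1/(ωC) = 287 Ω
Parallel: admittances add. Y = 1/R + jωC
Y = (0.0260 + j0.00349) S
|Y| = 0.0262 S → |Z| = 1/|Y| = 38.2 Ω, ∠Z = −∠Y = -7.65°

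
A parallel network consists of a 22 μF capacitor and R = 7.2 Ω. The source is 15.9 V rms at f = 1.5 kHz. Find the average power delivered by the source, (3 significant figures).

ω = 2πf = 9425 rad/s
X_C = 1/(ωC) = 4.82 Ω
Parallel: admittances add. Y = 1/R + jωC
Y = (0.139 + j0.207) S
|Y| = 0.250 S → |Z| = 1/|Y| = 4.01 Ω, ∠Z = −∠Y = -56.2°
I = V/|Z| = 3.97 A
P = VI cos φ = 15.9 × 3.97 × cos(-56.2°) = 35.1 W

35.1 W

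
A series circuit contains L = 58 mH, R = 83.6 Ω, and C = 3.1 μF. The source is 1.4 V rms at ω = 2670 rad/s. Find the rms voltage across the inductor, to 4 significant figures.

2.402 V

X_L = ωL = 154.9 Ω
X_C = 1/(ωC) = 120.8 Ω
Net reactance X = X_L − X_C = 34.04 Ω
Z = 83.60 + j34.04 Ω
|Z| = √(83.60² + 34.04²) = 90.27 Ω
I = V/|Z| = 15.51 mA
V_L = I·|Z_L| = 0.01551 × 154.9 = 2.402 V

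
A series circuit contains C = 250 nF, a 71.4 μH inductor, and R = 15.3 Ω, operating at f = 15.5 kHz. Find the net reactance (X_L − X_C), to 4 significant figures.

ω = 2πf = 97390 rad/s
X_L = ωL = 6.954 Ω
X_C = 1/(ωC) = 41.07 Ω
X = 6.954 − 41.07 = -34.12 Ω

-34.12 Ω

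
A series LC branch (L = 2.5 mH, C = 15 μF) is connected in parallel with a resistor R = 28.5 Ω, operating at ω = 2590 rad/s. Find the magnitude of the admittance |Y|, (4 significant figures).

X_L = ωL = 6.475 Ω
X_C = 1/(ωC) = 25.74 Ω
Branch 1: Z₁ = R = 28.50 Ω
Branch 2 (series LC): Z₂ = j(X_L − X_C) = −j19.27 Ω
Parallel: Z = Z₁Z₂/(Z₁+Z₂), |Z| = 15.96 Ω, ∠Z = -55.94°
|Y| = 1/|Z| = 62.65 mS

62.65 mS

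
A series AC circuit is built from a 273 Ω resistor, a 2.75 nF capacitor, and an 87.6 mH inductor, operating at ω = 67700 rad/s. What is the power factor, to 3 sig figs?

X_L = ωL = 5930 Ω
X_C = 1/(ωC) = 5370 Ω
Net reactance X = X_L − X_C = 559 Ω
Z = 273 + j559 Ω
|Z| = √(273² + 559²) = 622 Ω
∠Z = arctan(559/273) = 64.0°
cos φ = cos(64.0°) = 0.439

0.439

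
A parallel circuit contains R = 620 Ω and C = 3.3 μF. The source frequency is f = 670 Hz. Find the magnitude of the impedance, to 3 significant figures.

71.5 Ω

ω = 2πf = 4210 rad/s
X_C = 1/(ωC) = 72.0 Ω
Parallel: admittances add. Y = 1/R + jωC
Y = (0.00161 + j0.0139) S
|Y| = 0.0140 S → |Z| = 1/|Y| = 71.5 Ω, ∠Z = −∠Y = -83.4°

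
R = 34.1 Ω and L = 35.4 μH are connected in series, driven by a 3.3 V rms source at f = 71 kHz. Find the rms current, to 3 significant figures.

ω = 2πf = 446100 rad/s
X_L = ωL = 15.8 Ω
Z = 34.1 + j15.8 Ω
|Z| = √(34.1² + 15.8²) = 37.6 Ω
I = V/|Z| = 3.3/37.6 = 87.8 mA

87.8 mA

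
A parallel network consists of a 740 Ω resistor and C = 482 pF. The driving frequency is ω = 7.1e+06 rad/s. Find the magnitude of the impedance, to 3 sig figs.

X_C = 1/(ωC) = 292 Ω
Parallel: admittances add. Y = 1/R + jωC
Y = (0.00135 + j0.00342) S
|Y| = 0.00368 S → |Z| = 1/|Y| = 272 Ω, ∠Z = −∠Y = -68.5°

272 Ω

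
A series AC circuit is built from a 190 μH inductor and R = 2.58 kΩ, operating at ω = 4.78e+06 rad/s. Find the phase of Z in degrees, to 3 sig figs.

X_L = ωL = 908 Ω
Z = 2580 + j908 Ω
|Z| = √(2580² + 908²) = 2740 Ω
∠Z = arctan(908/2580) = 19.4°

19.4°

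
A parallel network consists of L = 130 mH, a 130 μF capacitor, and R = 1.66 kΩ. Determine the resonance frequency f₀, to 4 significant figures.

38.71 Hz

ω₀ = 1/√(LC) = 1/√(0.13 × 0.00013) = 243.3 rad/s
f₀ = ω₀/(2π) = 38.71 Hz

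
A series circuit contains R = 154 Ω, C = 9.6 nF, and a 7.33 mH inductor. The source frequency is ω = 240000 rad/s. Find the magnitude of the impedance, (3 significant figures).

X_L = ωL = 1760 Ω
X_C = 1/(ωC) = 434 Ω
Net reactance X = X_L − X_C = 1330 Ω
Z = 154 + j1330 Ω
|Z| = √(154² + 1330²) = 1330 Ω

1330 Ω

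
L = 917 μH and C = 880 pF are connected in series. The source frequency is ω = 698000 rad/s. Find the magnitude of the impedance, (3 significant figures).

988 Ω

X_L = ωL = 640 Ω
X_C = 1/(ωC) = 1630 Ω
Net reactance X = X_L − X_C = -988 Ω
Z = − j988 Ω
|Z| = √(0² + 988²) = 988 Ω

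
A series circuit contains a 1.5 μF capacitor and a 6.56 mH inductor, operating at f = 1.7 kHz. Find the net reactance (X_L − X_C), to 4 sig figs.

ω = 2πf = 10680 rad/s
X_L = ωL = 70.07 Ω
X_C = 1/(ωC) = 62.41 Ω
X = 70.07 − 62.41 = 7.656 Ω

7.656 Ω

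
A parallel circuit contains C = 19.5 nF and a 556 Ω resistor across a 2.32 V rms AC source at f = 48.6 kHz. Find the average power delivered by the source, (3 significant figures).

ω = 2πf = 305400 rad/s
X_C = 1/(ωC) = 168 Ω
Parallel: admittances add. Y = 1/R + jωC
Y = (0.00180 + j0.00595) S
|Y| = 0.00622 S → |Z| = 1/|Y| = 161 Ω, ∠Z = −∠Y = -73.2°
I = V/|Z| = 14.4 mA
P = VI cos φ = 2.32 × 0.0144 × cos(-73.2°) = 9.68 mW

9.68 mW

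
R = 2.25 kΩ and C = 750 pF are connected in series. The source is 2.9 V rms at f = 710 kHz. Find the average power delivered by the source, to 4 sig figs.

ω = 2πf = 4.461e+06 rad/s
X_C = 1/(ωC) = 298.9 Ω
Z = 2250 − j298.9 Ω
|Z| = √(2250² + 298.9²) = 2270 Ω
∠Z = arctan(-298.9/2250) = -7.567°
I = V/|Z| = 1.278 mA
P = VI cos φ = 2.9 × 0.001278 × cos(-7.567°) = 3.673 mW

3.673 mW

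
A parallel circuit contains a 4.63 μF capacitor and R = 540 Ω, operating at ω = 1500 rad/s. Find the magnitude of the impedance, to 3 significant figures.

139 Ω

X_C = 1/(ωC) = 144 Ω
Parallel: admittances add. Y = 1/R + jωC
Y = (0.00185 + j0.00694) S
|Y| = 0.00719 S → |Z| = 1/|Y| = 139 Ω, ∠Z = −∠Y = -75.1°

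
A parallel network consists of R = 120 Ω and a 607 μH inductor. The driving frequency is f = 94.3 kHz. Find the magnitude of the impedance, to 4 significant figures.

113.8 Ω

ω = 2πf = 592500 rad/s
X_L = ωL = 359.7 Ω
Parallel: admittances add. Y = 1/R + 1/(jωL)
Y = (0.008333 − j0.002780) S
|Y| = 0.008785 S → |Z| = 1/|Y| = 113.8 Ω, ∠Z = −∠Y = 18.45°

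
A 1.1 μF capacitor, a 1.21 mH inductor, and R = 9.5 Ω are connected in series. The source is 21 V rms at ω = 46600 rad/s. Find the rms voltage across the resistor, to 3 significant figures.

X_L = ωL = 56.4 Ω
X_C = 1/(ωC) = 19.5 Ω
Net reactance X = X_L − X_C = 36.9 Ω
Z = 9.50 + j36.9 Ω
|Z| = √(9.50² + 36.9²) = 38.1 Ω
I = V/|Z| = 551 mA
V_R = I·|Z_R| = 0.551 × 9.50 = 5.24 V

5.24 V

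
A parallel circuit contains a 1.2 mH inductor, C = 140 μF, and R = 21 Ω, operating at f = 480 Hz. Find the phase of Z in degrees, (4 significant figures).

-71.93°

ω = 2πf = 3016 rad/s
X_L = ωL = 3.619 Ω
X_C = 1/(ωC) = 2.368 Ω
Parallel: admittances add. Y = 1/R + 1/(jωL) + jωC
Y = (0.04762 + j0.1459) S
|Y| = 0.1535 S → |Z| = 1/|Y| = 6.515 Ω, ∠Z = −∠Y = -71.93°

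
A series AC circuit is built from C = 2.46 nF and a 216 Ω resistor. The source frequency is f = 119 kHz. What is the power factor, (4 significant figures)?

0.3692

ω = 2πf = 747700 rad/s
X_C = 1/(ωC) = 543.7 Ω
Z = 216.0 − j543.7 Ω
|Z| = √(216.0² + 543.7²) = 585.0 Ω
∠Z = arctan(-543.7/216.0) = -68.33°
cos φ = cos(-68.33°) = 0.3692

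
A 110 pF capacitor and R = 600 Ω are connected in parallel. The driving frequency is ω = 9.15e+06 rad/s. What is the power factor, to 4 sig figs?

X_C = 1/(ωC) = 993.5 Ω
Parallel: admittances add. Y = 1/R + jωC
Y = (0.001667 + j0.001007) S
|Y| = 0.001947 S → |Z| = 1/|Y| = 513.6 Ω, ∠Z = −∠Y = -31.13°
cos φ = cos(-31.13°) = 0.8560

0.8560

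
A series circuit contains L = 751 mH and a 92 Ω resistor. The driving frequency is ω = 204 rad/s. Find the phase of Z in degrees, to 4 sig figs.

59.01°

X_L = ωL = 153.2 Ω
Z = 92.00 + j153.2 Ω
|Z| = √(92.00² + 153.2²) = 178.7 Ω
∠Z = arctan(153.2/92.00) = 59.01°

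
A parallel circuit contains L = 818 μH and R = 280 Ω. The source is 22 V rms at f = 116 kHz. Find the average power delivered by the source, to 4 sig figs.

ω = 2πf = 728800 rad/s
X_L = ωL = 596.2 Ω
Parallel: admittances add. Y = 1/R + 1/(jωL)
Y = (0.003571 − j0.001677) S
|Y| = 0.003946 S → |Z| = 1/|Y| = 253.4 Ω, ∠Z = −∠Y = 25.16°
I = V/|Z| = 86.81 mA
P = VI cos φ = 22 × 0.08681 × cos(25.16°) = 1.729 W

1.729 W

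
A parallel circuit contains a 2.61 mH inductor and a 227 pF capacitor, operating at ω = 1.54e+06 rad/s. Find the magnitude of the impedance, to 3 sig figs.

9920 Ω

X_L = ωL = 4020 Ω
X_C = 1/(ωC) = 2860 Ω
Parallel: admittances add. Y = 1/(jωL) + jωC
Y = (0 + j0.000101) S
|Y| = 0.000101 S → |Z| = 1/|Y| = 9920 Ω, ∠Z = −∠Y = -90.0°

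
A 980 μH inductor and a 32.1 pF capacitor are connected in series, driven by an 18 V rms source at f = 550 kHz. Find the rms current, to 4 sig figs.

ω = 2πf = 3.456e+06 rad/s
X_L = ωL = 3387 Ω
X_C = 1/(ωC) = 9015 Ω
Net reactance X = X_L − X_C = -5628 Ω
Z = − j5628 Ω
|Z| = √(0² + 5628²) = 5628 Ω
I = V/|Z| = 18/5628 = 3.198 mA

3.198 mA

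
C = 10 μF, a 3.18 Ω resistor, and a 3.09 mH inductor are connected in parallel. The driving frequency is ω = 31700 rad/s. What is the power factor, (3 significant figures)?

X_L = ωL = 98.0 Ω
X_C = 1/(ωC) = 3.15 Ω
Parallel: admittances add. Y = 1/R + 1/(jωL) + jωC
Y = (0.314 + j0.307) S
|Y| = 0.439 S → |Z| = 1/|Y| = 2.28 Ω, ∠Z = −∠Y = -44.3°
cos φ = cos(-44.3°) = 0.716

0.716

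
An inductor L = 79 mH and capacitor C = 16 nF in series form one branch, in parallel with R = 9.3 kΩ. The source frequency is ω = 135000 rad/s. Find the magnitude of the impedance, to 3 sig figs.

X_L = ωL = 10700 Ω
X_C = 1/(ωC) = 463 Ω
Branch 1: Z₁ = R = 9300 Ω
Branch 2 (series LC): Z₂ = j(X_L − X_C) = j10200 Ω
Parallel: Z = Z₁Z₂/(Z₁+Z₂), |Z| = 6870 Ω, ∠Z = 42.4°

6870 Ω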